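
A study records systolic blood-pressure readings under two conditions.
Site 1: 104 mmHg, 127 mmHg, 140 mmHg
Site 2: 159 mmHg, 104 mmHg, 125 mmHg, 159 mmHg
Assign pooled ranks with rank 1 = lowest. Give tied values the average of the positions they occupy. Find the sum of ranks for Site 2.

17.5

Sorted (ascending): 104, 104, 125, 127, 140, 159, 159
The 2 values of 104 occupy positions 1–2 → average rank (1+2)/2 = 1.5.
The 2 values of 159 occupy positions 6–7 → average rank (6+7)/2 = 6.5.
Site 2 values → pooled ranks: 159→6.5, 104→1.5, 125→3, 159→6.5
Rank sum = 6.5 + 1.5 + 3 + 6.5 = 17.5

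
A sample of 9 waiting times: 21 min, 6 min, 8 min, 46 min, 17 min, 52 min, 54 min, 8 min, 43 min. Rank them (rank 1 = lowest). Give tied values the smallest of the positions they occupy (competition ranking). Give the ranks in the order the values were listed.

5, 1, 2, 7, 4, 8, 9, 2, 6

Sorted (ascending): 6, 8, 8, 17, 21, 43, 46, 52, 54
The 2 values of 8 occupy positions 2–3 → each gets rank 2.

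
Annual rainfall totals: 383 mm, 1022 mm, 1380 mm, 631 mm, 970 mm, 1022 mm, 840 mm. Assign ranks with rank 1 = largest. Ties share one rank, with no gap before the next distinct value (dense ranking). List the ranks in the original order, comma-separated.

6, 2, 1, 5, 3, 2, 4

Sorted (descending): 1380, 1022, 1022, 970, 840, 631, 383
The 2 values of 1022 share dense rank 2.
Remaining distinct values take the next consecutive integers.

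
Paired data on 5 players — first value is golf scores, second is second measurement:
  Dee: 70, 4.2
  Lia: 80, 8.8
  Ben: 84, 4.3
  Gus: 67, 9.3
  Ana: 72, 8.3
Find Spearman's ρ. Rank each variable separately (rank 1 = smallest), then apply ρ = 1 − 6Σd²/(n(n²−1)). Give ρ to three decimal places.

Ranks of variable 1: 2, 4, 5, 1, 3
Ranks of variable 2: 1, 4, 2, 5, 3
d = r₁ − r₂: 1, 0, 3, -4, 0
d²: 1, 0, 9, 16, 0; Σd² = 26
ρ = 1 − 6·26/(5·24) = 1 − 156/120 = -0.300

-0.300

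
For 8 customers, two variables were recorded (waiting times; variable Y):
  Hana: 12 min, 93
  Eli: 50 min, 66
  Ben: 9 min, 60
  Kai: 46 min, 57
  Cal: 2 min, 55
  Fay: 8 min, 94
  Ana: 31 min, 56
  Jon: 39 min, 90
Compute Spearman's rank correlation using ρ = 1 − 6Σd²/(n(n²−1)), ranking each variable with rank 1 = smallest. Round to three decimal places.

Ranks of variable 1: 4, 8, 3, 7, 1, 2, 5, 6
Ranks of variable 2: 7, 5, 4, 3, 1, 8, 2, 6
d = r₁ − r₂: -3, 3, -1, 4, 0, -6, 3, 0
d²: 9, 9, 1, 16, 0, 36, 9, 0; Σd² = 80
ρ = 1 − 6·80/(8·63) = 1 − 480/504 = 0.048

0.048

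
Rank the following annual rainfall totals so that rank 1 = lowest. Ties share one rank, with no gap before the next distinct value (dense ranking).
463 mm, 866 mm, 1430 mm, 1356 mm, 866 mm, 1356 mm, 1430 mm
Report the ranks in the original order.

Sorted (ascending): 463, 866, 866, 1356, 1356, 1430, 1430
The 2 values of 866 share dense rank 2.
The 2 values of 1356 share dense rank 3.
The 2 values of 1430 share dense rank 4.
Remaining distinct values take the next consecutive integers.

1, 2, 4, 3, 2, 3, 4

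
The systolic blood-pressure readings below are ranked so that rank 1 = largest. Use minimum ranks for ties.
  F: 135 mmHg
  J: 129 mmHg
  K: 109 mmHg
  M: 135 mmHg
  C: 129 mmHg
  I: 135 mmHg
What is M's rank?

Sorted (descending): 135, 135, 135, 129, 129, 109
The 3 values of 135 occupy positions 1–3 → each gets rank 1.
The 2 values of 129 occupy positions 4–5 → each gets rank 4.
M has value 135 mmHg → rank 1.

1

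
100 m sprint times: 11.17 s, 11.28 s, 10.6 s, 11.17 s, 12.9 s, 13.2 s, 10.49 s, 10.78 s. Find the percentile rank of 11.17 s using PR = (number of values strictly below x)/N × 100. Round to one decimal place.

N = 8.
Strictly below 11.17: 3. Equal to 11.17: 2.
PR = 3/8 × 100 = 37.5

37.5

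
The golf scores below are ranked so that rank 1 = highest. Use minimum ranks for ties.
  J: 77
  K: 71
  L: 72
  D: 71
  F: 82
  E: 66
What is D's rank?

4

Sorted (descending): 82, 77, 72, 71, 71, 66
The 2 values of 71 occupy positions 4–5 → each gets rank 4.
D has value 71 → rank 4.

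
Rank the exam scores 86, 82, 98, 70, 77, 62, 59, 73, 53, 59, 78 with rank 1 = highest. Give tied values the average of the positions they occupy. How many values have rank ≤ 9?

Sorted (descending): 98, 86, 82, 78, 77, 73, 70, 62, 59, 59, 53
The 2 values of 59 occupy positions 9–10 → average rank (9+10)/2 = 9.5.
Ranks ≤ 9: {1, 2, 3, 4, 5, 6, 7, 8} → 8 values.

8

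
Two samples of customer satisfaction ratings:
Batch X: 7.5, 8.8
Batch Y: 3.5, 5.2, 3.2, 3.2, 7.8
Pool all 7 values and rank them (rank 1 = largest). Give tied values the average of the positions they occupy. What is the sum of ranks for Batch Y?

Sorted (descending): 8.8, 7.8, 7.5, 5.2, 3.5, 3.2, 3.2
The 2 values of 3.2 occupy positions 6–7 → average rank (6+7)/2 = 6.5.
Batch Y values → pooled ranks: 3.5→5, 5.2→4, 3.2→6.5, 3.2→6.5, 7.8→2
Rank sum = 5 + 4 + 6.5 + 6.5 + 2 = 24

24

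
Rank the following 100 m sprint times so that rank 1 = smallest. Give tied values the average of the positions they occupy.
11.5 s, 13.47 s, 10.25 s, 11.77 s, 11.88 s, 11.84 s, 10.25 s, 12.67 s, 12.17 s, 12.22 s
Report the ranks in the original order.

Sorted (ascending): 10.25, 10.25, 11.5, 11.77, 11.84, 11.88, 12.17, 12.22, 12.67, 13.47
The 2 values of 10.25 occupy positions 1–2 → average rank (1+2)/2 = 1.5.

3, 10, 1.5, 4, 6, 5, 1.5, 9, 7, 8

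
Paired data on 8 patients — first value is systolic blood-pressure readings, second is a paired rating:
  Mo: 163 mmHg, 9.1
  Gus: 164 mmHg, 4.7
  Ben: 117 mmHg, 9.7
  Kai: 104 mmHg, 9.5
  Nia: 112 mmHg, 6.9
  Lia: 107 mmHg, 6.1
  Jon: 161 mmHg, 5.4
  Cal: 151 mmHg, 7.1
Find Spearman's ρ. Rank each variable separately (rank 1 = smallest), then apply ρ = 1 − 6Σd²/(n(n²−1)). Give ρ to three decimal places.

Ranks of variable 1: 7, 8, 4, 1, 3, 2, 6, 5
Ranks of variable 2: 6, 1, 8, 7, 4, 3, 2, 5
d = r₁ − r₂: 1, 7, -4, -6, -1, -1, 4, 0
d²: 1, 49, 16, 36, 1, 1, 16, 0; Σd² = 120
ρ = 1 − 6·120/(8·63) = 1 − 720/504 = -0.429

-0.429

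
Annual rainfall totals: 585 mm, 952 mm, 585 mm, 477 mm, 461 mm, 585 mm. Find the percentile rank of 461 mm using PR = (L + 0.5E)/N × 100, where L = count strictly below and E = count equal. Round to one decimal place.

8.3

N = 6.
Strictly below 461: 0. Equal to 461: 1.
PR = (0 + 0.5·1)/6 × 100 = 8.3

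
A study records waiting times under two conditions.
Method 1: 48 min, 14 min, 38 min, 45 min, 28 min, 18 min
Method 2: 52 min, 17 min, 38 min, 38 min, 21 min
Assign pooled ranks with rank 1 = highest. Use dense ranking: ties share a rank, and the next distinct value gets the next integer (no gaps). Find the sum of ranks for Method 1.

Sorted (descending): 52, 48, 45, 38, 38, 38, 28, 21, 18, 17, 14
The 3 values of 38 share dense rank 4.
Remaining distinct values take the next consecutive integers.
Method 1 values → pooled ranks: 48→2, 14→9, 38→4, 45→3, 28→5, 18→7
Rank sum = 2 + 9 + 4 + 3 + 5 + 7 = 30

30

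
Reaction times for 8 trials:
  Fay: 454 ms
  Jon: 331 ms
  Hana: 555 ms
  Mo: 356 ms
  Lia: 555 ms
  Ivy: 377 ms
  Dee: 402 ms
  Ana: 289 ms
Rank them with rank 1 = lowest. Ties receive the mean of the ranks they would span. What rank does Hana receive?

7.5

Sorted (ascending): 289, 331, 356, 377, 402, 454, 555, 555
The 2 values of 555 occupy positions 7–8 → average rank (7+8)/2 = 7.5.
Hana has value 555 ms → rank 7.5.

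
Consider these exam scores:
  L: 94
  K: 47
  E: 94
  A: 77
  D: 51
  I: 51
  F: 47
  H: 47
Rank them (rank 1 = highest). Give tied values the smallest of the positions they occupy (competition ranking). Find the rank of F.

6

Sorted (descending): 94, 94, 77, 51, 51, 47, 47, 47
The 2 values of 94 occupy positions 1–2 → each gets rank 1.
The 2 values of 51 occupy positions 4–5 → each gets rank 4.
The 3 values of 47 occupy positions 6–8 → each gets rank 6.
F has value 47 → rank 6.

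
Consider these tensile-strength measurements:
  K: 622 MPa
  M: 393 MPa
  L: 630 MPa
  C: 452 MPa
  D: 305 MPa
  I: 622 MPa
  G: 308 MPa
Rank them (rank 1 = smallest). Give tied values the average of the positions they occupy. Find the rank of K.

Sorted (ascending): 305, 308, 393, 452, 622, 622, 630
The 2 values of 622 occupy positions 5–6 → average rank (5+6)/2 = 5.5.
K has value 622 MPa → rank 5.5.

5.5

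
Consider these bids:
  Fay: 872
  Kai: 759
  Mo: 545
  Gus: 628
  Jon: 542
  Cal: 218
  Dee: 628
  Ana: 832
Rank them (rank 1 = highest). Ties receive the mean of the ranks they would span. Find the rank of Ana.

2

Sorted (descending): 872, 832, 759, 628, 628, 545, 542, 218
The 2 values of 628 occupy positions 4–5 → average rank (4+5)/2 = 4.5.
Ana has value 832 → rank 2.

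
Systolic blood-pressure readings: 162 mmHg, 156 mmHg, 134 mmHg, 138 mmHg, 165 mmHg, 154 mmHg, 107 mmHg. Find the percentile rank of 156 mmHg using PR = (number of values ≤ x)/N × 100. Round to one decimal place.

N = 7.
Strictly below 156: 4. Equal to 156: 1.
PR = 5/7 × 100 = 71.4

71.4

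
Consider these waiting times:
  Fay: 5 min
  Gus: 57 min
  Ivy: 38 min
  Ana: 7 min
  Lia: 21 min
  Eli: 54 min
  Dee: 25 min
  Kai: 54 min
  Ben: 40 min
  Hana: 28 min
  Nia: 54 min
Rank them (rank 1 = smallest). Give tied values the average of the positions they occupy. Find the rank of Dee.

Sorted (ascending): 5, 7, 21, 25, 28, 38, 40, 54, 54, 54, 57
The 3 values of 54 occupy positions 8–10 → average rank 9.
Dee has value 25 min → rank 4.

4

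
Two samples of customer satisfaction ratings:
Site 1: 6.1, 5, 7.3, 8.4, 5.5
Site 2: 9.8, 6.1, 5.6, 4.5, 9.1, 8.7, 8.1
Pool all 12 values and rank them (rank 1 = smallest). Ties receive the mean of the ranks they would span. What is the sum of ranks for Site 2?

Sorted (ascending): 4.5, 5, 5.5, 5.6, 6.1, 6.1, 7.3, 8.1, 8.4, 8.7, 9.1, 9.8
The 2 values of 6.1 occupy positions 5–6 → average rank (5+6)/2 = 5.5.
Site 2 values → pooled ranks: 9.8→12, 6.1→5.5, 5.6→4, 4.5→1, 9.1→11, 8.7→10, 8.1→8
Rank sum = 12 + 5.5 + 4 + 1 + 11 + 10 + 8 = 51.5

51.5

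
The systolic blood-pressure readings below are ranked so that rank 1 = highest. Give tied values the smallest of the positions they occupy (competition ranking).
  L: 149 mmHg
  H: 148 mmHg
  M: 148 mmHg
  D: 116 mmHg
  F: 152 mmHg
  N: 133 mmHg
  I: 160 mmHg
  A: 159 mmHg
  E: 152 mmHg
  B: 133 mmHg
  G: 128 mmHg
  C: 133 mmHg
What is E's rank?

3

Sorted (descending): 160, 159, 152, 152, 149, 148, 148, 133, 133, 133, 128, 116
The 2 values of 152 occupy positions 3–4 → each gets rank 3.
The 2 values of 148 occupy positions 6–7 → each gets rank 6.
The 3 values of 133 occupy positions 8–10 → each gets rank 8.
E has value 152 mmHg → rank 3.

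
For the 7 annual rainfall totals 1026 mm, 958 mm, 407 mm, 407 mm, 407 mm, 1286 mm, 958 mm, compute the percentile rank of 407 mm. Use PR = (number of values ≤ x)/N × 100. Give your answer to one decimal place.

42.9

N = 7.
Strictly below 407: 0. Equal to 407: 3.
PR = 3/7 × 100 = 42.9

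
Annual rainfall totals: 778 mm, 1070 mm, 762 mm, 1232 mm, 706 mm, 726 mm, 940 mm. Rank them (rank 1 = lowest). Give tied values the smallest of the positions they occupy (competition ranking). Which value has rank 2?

Sorted (ascending): 706, 726, 762, 778, 940, 1070, 1232
No ties — each value takes its position as its rank.
Rank 2 → value 726.

726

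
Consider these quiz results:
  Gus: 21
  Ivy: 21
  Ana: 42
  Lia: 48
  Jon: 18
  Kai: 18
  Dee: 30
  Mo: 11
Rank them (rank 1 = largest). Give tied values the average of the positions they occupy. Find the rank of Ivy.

4.5

Sorted (descending): 48, 42, 30, 21, 21, 18, 18, 11
The 2 values of 21 occupy positions 4–5 → average rank (4+5)/2 = 4.5.
The 2 values of 18 occupy positions 6–7 → average rank (6+7)/2 = 6.5.
Ivy has value 21 → rank 4.5.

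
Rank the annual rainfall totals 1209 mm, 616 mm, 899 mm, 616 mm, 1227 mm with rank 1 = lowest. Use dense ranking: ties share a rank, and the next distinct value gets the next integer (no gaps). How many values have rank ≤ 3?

4

Sorted (ascending): 616, 616, 899, 1209, 1227
The 2 values of 616 share dense rank 1.
Remaining distinct values take the next consecutive integers.
Ranks ≤ 3: {1, 1, 2, 3} → 4 values.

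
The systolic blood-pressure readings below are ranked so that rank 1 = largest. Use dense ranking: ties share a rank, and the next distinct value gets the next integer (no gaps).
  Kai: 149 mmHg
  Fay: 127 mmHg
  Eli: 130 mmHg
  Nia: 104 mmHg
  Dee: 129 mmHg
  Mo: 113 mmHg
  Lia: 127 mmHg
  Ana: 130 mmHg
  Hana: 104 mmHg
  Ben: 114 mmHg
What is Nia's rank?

Sorted (descending): 149, 130, 130, 129, 127, 127, 114, 113, 104, 104
The 2 values of 130 share dense rank 2.
The 2 values of 127 share dense rank 4.
The 2 values of 104 share dense rank 7.
Remaining distinct values take the next consecutive integers.
Nia has value 104 mmHg → rank 7.

7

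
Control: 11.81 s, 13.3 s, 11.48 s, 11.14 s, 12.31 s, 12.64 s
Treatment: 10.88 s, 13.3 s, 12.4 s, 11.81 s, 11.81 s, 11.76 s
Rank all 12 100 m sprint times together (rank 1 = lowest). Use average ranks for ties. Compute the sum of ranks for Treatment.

37.5

Sorted (ascending): 10.88, 11.14, 11.48, 11.76, 11.81, 11.81, 11.81, 12.31, 12.4, 12.64, 13.3, 13.3
The 3 values of 11.81 occupy positions 5–7 → average rank 6.
The 2 values of 13.3 occupy positions 11–12 → average rank (11+12)/2 = 11.5.
Treatment values → pooled ranks: 10.88→1, 13.3→11.5, 12.4→9, 11.81→6, 11.81→6, 11.76→4
Rank sum = 1 + 11.5 + 9 + 6 + 6 + 4 = 37.5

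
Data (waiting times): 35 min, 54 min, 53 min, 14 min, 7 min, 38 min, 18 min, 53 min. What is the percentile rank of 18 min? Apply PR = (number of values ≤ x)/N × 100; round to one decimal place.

37.5

N = 8.
Strictly below 18: 2. Equal to 18: 1.
PR = 3/8 × 100 = 37.5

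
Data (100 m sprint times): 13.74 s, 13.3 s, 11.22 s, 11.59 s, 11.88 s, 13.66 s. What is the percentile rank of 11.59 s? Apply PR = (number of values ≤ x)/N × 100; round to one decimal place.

33.3

N = 6.
Strictly below 11.59: 1. Equal to 11.59: 1.
PR = 2/6 × 100 = 33.3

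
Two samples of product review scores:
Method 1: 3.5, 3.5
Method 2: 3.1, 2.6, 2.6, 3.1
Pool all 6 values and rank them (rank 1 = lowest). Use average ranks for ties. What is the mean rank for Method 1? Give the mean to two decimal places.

5.50

Sorted (ascending): 2.6, 2.6, 3.1, 3.1, 3.5, 3.5
The 2 values of 2.6 occupy positions 1–2 → average rank (1+2)/2 = 1.5.
The 2 values of 3.1 occupy positions 3–4 → average rank (3+4)/2 = 3.5.
The 2 values of 3.5 occupy positions 5–6 → average rank (5+6)/2 = 5.5.
Method 1 values → pooled ranks: 3.5→5.5, 3.5→5.5
Mean rank = (5.5 + 5.5) / 2 = 5.50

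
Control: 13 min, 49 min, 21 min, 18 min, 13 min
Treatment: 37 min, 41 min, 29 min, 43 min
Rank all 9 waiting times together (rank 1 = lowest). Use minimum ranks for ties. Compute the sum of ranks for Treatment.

26

Sorted (ascending): 13, 13, 18, 21, 29, 37, 41, 43, 49
The 2 values of 13 occupy positions 1–2 → each gets rank 1.
Treatment values → pooled ranks: 37→6, 41→7, 29→5, 43→8
Rank sum = 6 + 7 + 5 + 8 = 26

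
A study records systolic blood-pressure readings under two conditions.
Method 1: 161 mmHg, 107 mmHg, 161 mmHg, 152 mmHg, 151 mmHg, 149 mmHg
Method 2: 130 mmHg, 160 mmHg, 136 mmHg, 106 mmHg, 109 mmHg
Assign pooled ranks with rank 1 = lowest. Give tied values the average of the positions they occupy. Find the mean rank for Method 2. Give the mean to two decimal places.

4.40

Sorted (ascending): 106, 107, 109, 130, 136, 149, 151, 152, 160, 161, 161
The 2 values of 161 occupy positions 10–11 → average rank (10+11)/2 = 10.5.
Method 2 values → pooled ranks: 130→4, 160→9, 136→5, 106→1, 109→3
Mean rank = (4 + 9 + 5 + 1 + 3) / 5 = 4.40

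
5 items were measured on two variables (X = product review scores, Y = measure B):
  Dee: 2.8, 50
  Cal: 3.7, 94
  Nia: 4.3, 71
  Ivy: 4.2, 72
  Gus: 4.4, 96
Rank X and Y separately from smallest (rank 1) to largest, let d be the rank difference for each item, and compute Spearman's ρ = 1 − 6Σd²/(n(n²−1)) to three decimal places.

Ranks of variable 1: 1, 2, 4, 3, 5
Ranks of variable 2: 1, 4, 2, 3, 5
d = r₁ − r₂: 0, -2, 2, 0, 0
d²: 0, 4, 4, 0, 0; Σd² = 8
ρ = 1 − 6·8/(5·24) = 1 − 48/120 = 0.600

0.600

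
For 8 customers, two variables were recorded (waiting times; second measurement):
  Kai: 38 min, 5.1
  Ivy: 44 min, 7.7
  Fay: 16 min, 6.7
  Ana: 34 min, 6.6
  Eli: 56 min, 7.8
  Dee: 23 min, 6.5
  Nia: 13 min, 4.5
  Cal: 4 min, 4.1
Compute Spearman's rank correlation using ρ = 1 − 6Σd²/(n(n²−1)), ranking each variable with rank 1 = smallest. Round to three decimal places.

Ranks of variable 1: 6, 7, 3, 5, 8, 4, 2, 1
Ranks of variable 2: 3, 7, 6, 5, 8, 4, 2, 1
d = r₁ − r₂: 3, 0, -3, 0, 0, 0, 0, 0
d²: 9, 0, 9, 0, 0, 0, 0, 0; Σd² = 18
ρ = 1 − 6·18/(8·63) = 1 − 108/504 = 0.786

0.786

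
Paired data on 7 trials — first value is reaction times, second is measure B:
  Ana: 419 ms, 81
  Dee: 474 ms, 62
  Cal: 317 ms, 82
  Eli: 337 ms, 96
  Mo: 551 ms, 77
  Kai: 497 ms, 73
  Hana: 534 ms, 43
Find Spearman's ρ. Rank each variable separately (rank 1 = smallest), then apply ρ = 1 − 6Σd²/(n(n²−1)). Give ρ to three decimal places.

Ranks of variable 1: 3, 4, 1, 2, 7, 5, 6
Ranks of variable 2: 5, 2, 6, 7, 4, 3, 1
d = r₁ − r₂: -2, 2, -5, -5, 3, 2, 5
d²: 4, 4, 25, 25, 9, 4, 25; Σd² = 96
ρ = 1 − 6·96/(7·48) = 1 − 576/336 = -0.714

-0.714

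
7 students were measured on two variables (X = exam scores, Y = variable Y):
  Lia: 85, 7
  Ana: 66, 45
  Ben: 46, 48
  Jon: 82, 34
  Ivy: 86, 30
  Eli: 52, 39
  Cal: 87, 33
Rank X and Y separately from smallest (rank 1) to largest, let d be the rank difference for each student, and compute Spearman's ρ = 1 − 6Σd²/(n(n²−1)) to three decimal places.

-0.821

Ranks of variable 1: 5, 3, 1, 4, 6, 2, 7
Ranks of variable 2: 1, 6, 7, 4, 2, 5, 3
d = r₁ − r₂: 4, -3, -6, 0, 4, -3, 4
d²: 16, 9, 36, 0, 16, 9, 16; Σd² = 102
ρ = 1 − 6·102/(7·48) = 1 − 612/336 = -0.821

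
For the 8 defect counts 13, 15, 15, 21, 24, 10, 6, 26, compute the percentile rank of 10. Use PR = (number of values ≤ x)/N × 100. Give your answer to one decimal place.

25.0

N = 8.
Strictly below 10: 1. Equal to 10: 1.
PR = 2/8 × 100 = 25.0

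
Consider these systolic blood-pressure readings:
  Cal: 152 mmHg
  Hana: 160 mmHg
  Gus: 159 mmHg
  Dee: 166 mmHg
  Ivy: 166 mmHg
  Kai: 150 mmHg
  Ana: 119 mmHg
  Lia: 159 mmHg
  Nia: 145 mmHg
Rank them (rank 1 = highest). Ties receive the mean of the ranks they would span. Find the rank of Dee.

1.5

Sorted (descending): 166, 166, 160, 159, 159, 152, 150, 145, 119
The 2 values of 166 occupy positions 1–2 → average rank (1+2)/2 = 1.5.
The 2 values of 159 occupy positions 4–5 → average rank (4+5)/2 = 4.5.
Dee has value 166 mmHg → rank 1.5.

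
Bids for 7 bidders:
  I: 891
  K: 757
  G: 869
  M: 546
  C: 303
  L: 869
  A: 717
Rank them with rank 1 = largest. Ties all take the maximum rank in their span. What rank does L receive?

Sorted (descending): 891, 869, 869, 757, 717, 546, 303
The 2 values of 869 occupy positions 2–3 → each gets rank 3.
L has value 869 → rank 3.

3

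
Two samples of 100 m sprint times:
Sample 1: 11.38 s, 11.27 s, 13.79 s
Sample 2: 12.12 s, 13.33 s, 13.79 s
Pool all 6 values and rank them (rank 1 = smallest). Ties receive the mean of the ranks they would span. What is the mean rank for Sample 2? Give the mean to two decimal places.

4.17

Sorted (ascending): 11.27, 11.38, 12.12, 13.33, 13.79, 13.79
The 2 values of 13.79 occupy positions 5–6 → average rank (5+6)/2 = 5.5.
Sample 2 values → pooled ranks: 12.12→3, 13.33→4, 13.79→5.5
Mean rank = (3 + 4 + 5.5) / 3 = 4.17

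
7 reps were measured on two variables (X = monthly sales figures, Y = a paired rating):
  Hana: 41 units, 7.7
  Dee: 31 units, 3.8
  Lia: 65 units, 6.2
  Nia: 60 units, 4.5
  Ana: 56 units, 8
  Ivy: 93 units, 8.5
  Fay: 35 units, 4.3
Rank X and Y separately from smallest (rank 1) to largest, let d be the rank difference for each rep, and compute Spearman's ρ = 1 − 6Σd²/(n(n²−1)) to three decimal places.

Ranks of variable 1: 3, 1, 6, 5, 4, 7, 2
Ranks of variable 2: 5, 1, 4, 3, 6, 7, 2
d = r₁ − r₂: -2, 0, 2, 2, -2, 0, 0
d²: 4, 0, 4, 4, 4, 0, 0; Σd² = 16
ρ = 1 − 6·16/(7·48) = 1 − 96/336 = 0.714

0.714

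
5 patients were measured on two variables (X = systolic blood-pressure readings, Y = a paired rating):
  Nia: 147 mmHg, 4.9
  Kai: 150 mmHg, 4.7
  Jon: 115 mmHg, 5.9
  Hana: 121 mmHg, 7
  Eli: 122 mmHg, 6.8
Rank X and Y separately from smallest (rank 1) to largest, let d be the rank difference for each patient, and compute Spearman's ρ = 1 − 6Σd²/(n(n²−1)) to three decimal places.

-0.700

Ranks of variable 1: 4, 5, 1, 2, 3
Ranks of variable 2: 2, 1, 3, 5, 4
d = r₁ − r₂: 2, 4, -2, -3, -1
d²: 4, 16, 4, 9, 1; Σd² = 34
ρ = 1 − 6·34/(5·24) = 1 − 204/120 = -0.700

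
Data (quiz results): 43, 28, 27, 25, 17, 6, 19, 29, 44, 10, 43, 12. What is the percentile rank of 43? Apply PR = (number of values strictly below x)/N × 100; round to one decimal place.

75.0

N = 12.
Strictly below 43: 9. Equal to 43: 2.
PR = 9/12 × 100 = 75.0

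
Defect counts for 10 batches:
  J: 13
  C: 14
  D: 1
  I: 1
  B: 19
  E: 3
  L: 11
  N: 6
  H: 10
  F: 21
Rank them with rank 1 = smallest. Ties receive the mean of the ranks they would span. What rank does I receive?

Sorted (ascending): 1, 1, 3, 6, 10, 11, 13, 14, 19, 21
The 2 values of 1 occupy positions 1–2 → average rank (1+2)/2 = 1.5.
I has value 1 → rank 1.5.

1.5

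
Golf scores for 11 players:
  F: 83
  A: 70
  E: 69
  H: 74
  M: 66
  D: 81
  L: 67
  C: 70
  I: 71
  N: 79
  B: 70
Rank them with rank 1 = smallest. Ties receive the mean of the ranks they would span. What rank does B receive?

Sorted (ascending): 66, 67, 69, 70, 70, 70, 71, 74, 79, 81, 83
The 3 values of 70 occupy positions 4–6 → average rank 5.
B has value 70 → rank 5.

5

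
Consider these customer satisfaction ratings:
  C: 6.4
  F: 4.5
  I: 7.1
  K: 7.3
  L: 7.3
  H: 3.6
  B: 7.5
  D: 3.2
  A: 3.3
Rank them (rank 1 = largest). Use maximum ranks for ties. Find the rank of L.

3

Sorted (descending): 7.5, 7.3, 7.3, 7.1, 6.4, 4.5, 3.6, 3.3, 3.2
The 2 values of 7.3 occupy positions 2–3 → each gets rank 3.
L has value 7.3 → rank 3.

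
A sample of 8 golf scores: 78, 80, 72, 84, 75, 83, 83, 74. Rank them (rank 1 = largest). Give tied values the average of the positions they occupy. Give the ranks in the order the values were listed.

5, 4, 8, 1, 6, 2.5, 2.5, 7

Sorted (descending): 84, 83, 83, 80, 78, 75, 74, 72
The 2 values of 83 occupy positions 2–3 → average rank (2+3)/2 = 2.5.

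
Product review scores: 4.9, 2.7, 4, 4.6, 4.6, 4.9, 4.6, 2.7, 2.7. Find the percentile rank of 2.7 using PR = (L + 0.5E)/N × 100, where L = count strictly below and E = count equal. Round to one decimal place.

16.7

N = 9.
Strictly below 2.7: 0. Equal to 2.7: 3.
PR = (0 + 0.5·3)/9 × 100 = 16.7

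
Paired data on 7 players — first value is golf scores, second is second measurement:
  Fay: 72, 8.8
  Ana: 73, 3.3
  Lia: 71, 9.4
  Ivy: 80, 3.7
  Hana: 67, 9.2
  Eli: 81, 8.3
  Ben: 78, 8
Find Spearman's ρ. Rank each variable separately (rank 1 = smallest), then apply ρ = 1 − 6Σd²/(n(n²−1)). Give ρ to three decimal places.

Ranks of variable 1: 3, 4, 2, 6, 1, 7, 5
Ranks of variable 2: 5, 1, 7, 2, 6, 4, 3
d = r₁ − r₂: -2, 3, -5, 4, -5, 3, 2
d²: 4, 9, 25, 16, 25, 9, 4; Σd² = 92
ρ = 1 − 6·92/(7·48) = 1 − 552/336 = -0.643

-0.643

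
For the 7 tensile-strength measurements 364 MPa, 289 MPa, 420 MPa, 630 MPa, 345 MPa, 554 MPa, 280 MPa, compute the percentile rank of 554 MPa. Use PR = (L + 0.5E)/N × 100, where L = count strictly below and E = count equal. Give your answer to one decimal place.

N = 7.
Strictly below 554: 5. Equal to 554: 1.
PR = (5 + 0.5·1)/7 × 100 = 78.6

78.6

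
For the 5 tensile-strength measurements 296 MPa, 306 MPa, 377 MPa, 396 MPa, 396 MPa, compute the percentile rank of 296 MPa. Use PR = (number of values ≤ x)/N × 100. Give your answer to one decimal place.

N = 5.
Strictly below 296: 0. Equal to 296: 1.
PR = 1/5 × 100 = 20.0

20.0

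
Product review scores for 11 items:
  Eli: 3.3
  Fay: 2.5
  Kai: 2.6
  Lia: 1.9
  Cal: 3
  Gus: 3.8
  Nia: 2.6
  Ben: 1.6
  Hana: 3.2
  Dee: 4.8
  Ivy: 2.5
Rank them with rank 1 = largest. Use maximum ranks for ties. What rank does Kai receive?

7

Sorted (descending): 4.8, 3.8, 3.3, 3.2, 3, 2.6, 2.6, 2.5, 2.5, 1.9, 1.6
The 2 values of 2.6 occupy positions 6–7 → each gets rank 7.
The 2 values of 2.5 occupy positions 8–9 → each gets rank 9.
Kai has value 2.6 → rank 7.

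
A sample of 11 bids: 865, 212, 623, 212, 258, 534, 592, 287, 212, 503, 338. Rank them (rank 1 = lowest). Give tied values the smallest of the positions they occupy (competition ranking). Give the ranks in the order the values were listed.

11, 1, 10, 1, 4, 8, 9, 5, 1, 7, 6

Sorted (ascending): 212, 212, 212, 258, 287, 338, 503, 534, 592, 623, 865
The 3 values of 212 occupy positions 1–3 → each gets rank 1.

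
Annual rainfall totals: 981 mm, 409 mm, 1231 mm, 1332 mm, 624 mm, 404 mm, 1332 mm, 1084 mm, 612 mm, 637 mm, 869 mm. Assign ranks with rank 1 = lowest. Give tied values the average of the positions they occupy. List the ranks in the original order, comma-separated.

7, 2, 9, 10.5, 4, 1, 10.5, 8, 3, 5, 6

Sorted (ascending): 404, 409, 612, 624, 637, 869, 981, 1084, 1231, 1332, 1332
The 2 values of 1332 occupy positions 10–11 → average rank (10+11)/2 = 10.5.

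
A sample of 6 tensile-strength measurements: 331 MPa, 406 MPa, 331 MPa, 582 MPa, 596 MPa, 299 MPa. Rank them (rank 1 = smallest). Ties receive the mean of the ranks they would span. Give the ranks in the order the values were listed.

2.5, 4, 2.5, 5, 6, 1

Sorted (ascending): 299, 331, 331, 406, 582, 596
The 2 values of 331 occupy positions 2–3 → average rank (2+3)/2 = 2.5.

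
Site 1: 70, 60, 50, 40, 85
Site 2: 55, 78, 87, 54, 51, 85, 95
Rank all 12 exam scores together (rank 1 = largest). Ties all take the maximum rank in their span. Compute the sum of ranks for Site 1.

40

Sorted (descending): 95, 87, 85, 85, 78, 70, 60, 55, 54, 51, 50, 40
The 2 values of 85 occupy positions 3–4 → each gets rank 4.
Site 1 values → pooled ranks: 70→6, 60→7, 50→11, 40→12, 85→4
Rank sum = 6 + 7 + 11 + 12 + 4 = 40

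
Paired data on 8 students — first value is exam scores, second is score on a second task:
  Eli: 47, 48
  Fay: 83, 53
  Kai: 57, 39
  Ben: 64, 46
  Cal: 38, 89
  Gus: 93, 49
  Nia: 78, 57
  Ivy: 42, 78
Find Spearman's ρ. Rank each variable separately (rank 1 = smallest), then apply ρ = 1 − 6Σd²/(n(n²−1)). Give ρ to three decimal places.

Ranks of variable 1: 3, 7, 4, 5, 1, 8, 6, 2
Ranks of variable 2: 3, 5, 1, 2, 8, 4, 6, 7
d = r₁ − r₂: 0, 2, 3, 3, -7, 4, 0, -5
d²: 0, 4, 9, 9, 49, 16, 0, 25; Σd² = 112
ρ = 1 − 6·112/(8·63) = 1 − 672/504 = -0.333

-0.333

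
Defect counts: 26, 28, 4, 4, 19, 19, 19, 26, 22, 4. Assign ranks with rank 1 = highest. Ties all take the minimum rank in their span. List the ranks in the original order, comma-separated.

Sorted (descending): 28, 26, 26, 22, 19, 19, 19, 4, 4, 4
The 2 values of 26 occupy positions 2–3 → each gets rank 2.
The 3 values of 19 occupy positions 5–7 → each gets rank 5.
The 3 values of 4 occupy positions 8–10 → each gets rank 8.

2, 1, 8, 8, 5, 5, 5, 2, 4, 8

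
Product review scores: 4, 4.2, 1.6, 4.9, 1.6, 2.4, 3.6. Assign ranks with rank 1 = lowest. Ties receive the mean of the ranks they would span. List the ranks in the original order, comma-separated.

Sorted (ascending): 1.6, 1.6, 2.4, 3.6, 4, 4.2, 4.9
The 2 values of 1.6 occupy positions 1–2 → average rank (1+2)/2 = 1.5.

5, 6, 1.5, 7, 1.5, 3, 4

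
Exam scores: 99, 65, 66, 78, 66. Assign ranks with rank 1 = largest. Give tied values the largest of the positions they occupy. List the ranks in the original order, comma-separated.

1, 5, 4, 2, 4

Sorted (descending): 99, 78, 66, 66, 65
The 2 values of 66 occupy positions 3–4 → each gets rank 4.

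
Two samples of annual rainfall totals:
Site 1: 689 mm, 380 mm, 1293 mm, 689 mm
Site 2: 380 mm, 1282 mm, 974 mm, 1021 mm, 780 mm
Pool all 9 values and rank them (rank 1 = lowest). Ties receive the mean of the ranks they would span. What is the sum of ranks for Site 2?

Sorted (ascending): 380, 380, 689, 689, 780, 974, 1021, 1282, 1293
The 2 values of 380 occupy positions 1–2 → average rank (1+2)/2 = 1.5.
The 2 values of 689 occupy positions 3–4 → average rank (3+4)/2 = 3.5.
Site 2 values → pooled ranks: 380→1.5, 1282→8, 974→6, 1021→7, 780→5
Rank sum = 1.5 + 8 + 6 + 7 + 5 = 27.5

27.5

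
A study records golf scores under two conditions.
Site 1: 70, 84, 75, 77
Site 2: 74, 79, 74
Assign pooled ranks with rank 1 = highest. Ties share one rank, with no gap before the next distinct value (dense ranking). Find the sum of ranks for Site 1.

Sorted (descending): 84, 79, 77, 75, 74, 74, 70
The 2 values of 74 share dense rank 5.
Remaining distinct values take the next consecutive integers.
Site 1 values → pooled ranks: 70→6, 84→1, 75→4, 77→3
Rank sum = 6 + 1 + 4 + 3 = 14

14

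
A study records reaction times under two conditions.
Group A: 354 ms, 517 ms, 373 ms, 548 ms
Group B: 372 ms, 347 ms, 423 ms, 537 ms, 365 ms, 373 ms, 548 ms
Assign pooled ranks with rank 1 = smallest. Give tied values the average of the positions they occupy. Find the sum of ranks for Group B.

40

Sorted (ascending): 347, 354, 365, 372, 373, 373, 423, 517, 537, 548, 548
The 2 values of 373 occupy positions 5–6 → average rank (5+6)/2 = 5.5.
The 2 values of 548 occupy positions 10–11 → average rank (10+11)/2 = 10.5.
Group B values → pooled ranks: 372→4, 347→1, 423→7, 537→9, 365→3, 373→5.5, 548→10.5
Rank sum = 4 + 1 + 7 + 9 + 3 + 5.5 + 10.5 = 40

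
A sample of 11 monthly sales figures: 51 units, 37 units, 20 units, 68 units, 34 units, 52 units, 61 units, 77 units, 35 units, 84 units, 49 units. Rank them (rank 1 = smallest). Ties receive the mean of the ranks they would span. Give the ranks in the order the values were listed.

Sorted (ascending): 20, 34, 35, 37, 49, 51, 52, 61, 68, 77, 84
No ties — each value takes its position as its rank.

6, 4, 1, 9, 2, 7, 8, 10, 3, 11, 5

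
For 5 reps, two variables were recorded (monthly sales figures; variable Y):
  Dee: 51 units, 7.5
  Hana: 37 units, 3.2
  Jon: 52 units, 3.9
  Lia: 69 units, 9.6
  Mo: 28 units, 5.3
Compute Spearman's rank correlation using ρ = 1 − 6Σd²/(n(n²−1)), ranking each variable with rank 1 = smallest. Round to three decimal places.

Ranks of variable 1: 3, 2, 4, 5, 1
Ranks of variable 2: 4, 1, 2, 5, 3
d = r₁ − r₂: -1, 1, 2, 0, -2
d²: 1, 1, 4, 0, 4; Σd² = 10
ρ = 1 − 6·10/(5·24) = 1 − 60/120 = 0.500

0.500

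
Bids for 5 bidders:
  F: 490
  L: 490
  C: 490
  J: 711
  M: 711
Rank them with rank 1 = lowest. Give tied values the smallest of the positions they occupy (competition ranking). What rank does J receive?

Sorted (ascending): 490, 490, 490, 711, 711
The 3 values of 490 occupy positions 1–3 → each gets rank 1.
The 2 values of 711 occupy positions 4–5 → each gets rank 4.
J has value 711 → rank 4.

4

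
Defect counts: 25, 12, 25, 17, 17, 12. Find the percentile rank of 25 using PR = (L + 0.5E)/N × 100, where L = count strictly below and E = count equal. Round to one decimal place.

N = 6.
Strictly below 25: 4. Equal to 25: 2.
PR = (4 + 0.5·2)/6 × 100 = 83.3

83.3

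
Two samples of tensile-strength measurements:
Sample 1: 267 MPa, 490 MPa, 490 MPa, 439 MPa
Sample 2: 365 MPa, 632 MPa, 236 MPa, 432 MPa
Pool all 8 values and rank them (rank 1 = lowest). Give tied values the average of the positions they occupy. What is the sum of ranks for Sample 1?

Sorted (ascending): 236, 267, 365, 432, 439, 490, 490, 632
The 2 values of 490 occupy positions 6–7 → average rank (6+7)/2 = 6.5.
Sample 1 values → pooled ranks: 267→2, 490→6.5, 490→6.5, 439→5
Rank sum = 2 + 6.5 + 6.5 + 5 = 20

20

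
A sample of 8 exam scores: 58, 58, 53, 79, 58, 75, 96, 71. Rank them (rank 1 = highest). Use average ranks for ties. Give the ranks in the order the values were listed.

Sorted (descending): 96, 79, 75, 71, 58, 58, 58, 53
The 3 values of 58 occupy positions 5–7 → average rank 6.

6, 6, 8, 2, 6, 3, 1, 4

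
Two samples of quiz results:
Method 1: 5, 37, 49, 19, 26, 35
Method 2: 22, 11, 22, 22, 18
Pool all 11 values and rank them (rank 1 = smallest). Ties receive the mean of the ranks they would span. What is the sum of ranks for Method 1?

Sorted (ascending): 5, 11, 18, 19, 22, 22, 22, 26, 35, 37, 49
The 3 values of 22 occupy positions 5–7 → average rank 6.
Method 1 values → pooled ranks: 5→1, 37→10, 49→11, 19→4, 26→8, 35→9
Rank sum = 1 + 10 + 11 + 4 + 8 + 9 = 43

43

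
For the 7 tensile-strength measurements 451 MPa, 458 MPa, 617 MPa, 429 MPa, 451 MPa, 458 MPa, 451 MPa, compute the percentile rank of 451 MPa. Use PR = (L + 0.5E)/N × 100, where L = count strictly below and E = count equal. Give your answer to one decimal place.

N = 7.
Strictly below 451: 1. Equal to 451: 3.
PR = (1 + 0.5·3)/7 × 100 = 35.7

35.7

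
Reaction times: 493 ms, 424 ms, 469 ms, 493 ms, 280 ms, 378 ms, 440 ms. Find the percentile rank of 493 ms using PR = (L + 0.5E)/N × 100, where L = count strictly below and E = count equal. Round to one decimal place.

85.7

N = 7.
Strictly below 493: 5. Equal to 493: 2.
PR = (5 + 0.5·2)/7 × 100 = 85.7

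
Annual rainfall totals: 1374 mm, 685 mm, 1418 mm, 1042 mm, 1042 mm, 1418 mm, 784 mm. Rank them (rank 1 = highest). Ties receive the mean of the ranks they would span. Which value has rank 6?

784

Sorted (descending): 1418, 1418, 1374, 1042, 1042, 784, 685
The 2 values of 1418 occupy positions 1–2 → average rank (1+2)/2 = 1.5.
The 2 values of 1042 occupy positions 4–5 → average rank (4+5)/2 = 4.5.
Rank 6 → value 784.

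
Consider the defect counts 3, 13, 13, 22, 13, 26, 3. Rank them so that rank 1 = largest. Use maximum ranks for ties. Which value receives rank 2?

22

Sorted (descending): 26, 22, 13, 13, 13, 3, 3
The 3 values of 13 occupy positions 3–5 → each gets rank 5.
The 2 values of 3 occupy positions 6–7 → each gets rank 7.
Rank 2 → value 22.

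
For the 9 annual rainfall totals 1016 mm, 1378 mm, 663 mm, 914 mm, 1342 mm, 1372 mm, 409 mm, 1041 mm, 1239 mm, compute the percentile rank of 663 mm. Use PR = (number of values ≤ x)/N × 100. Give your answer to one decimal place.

22.2

N = 9.
Strictly below 663: 1. Equal to 663: 1.
PR = 2/9 × 100 = 22.2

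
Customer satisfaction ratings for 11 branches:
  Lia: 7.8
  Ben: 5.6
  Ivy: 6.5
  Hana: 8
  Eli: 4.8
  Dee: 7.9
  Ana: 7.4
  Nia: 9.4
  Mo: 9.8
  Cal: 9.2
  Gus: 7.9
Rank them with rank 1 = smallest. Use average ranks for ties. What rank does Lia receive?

5

Sorted (ascending): 4.8, 5.6, 6.5, 7.4, 7.8, 7.9, 7.9, 8, 9.2, 9.4, 9.8
The 2 values of 7.9 occupy positions 6–7 → average rank (6+7)/2 = 6.5.
Lia has value 7.8 → rank 5.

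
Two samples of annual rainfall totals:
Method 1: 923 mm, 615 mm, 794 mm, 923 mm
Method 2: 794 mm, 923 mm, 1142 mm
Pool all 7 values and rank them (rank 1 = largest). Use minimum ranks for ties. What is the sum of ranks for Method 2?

8

Sorted (descending): 1142, 923, 923, 923, 794, 794, 615
The 3 values of 923 occupy positions 2–4 → each gets rank 2.
The 2 values of 794 occupy positions 5–6 → each gets rank 5.
Method 2 values → pooled ranks: 794→5, 923→2, 1142→1
Rank sum = 5 + 2 + 1 = 8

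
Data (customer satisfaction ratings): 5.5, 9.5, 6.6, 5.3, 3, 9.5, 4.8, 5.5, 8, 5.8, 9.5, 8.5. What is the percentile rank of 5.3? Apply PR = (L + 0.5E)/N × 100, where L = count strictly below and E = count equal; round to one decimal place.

N = 12.
Strictly below 5.3: 2. Equal to 5.3: 1.
PR = (2 + 0.5·1)/12 × 100 = 20.8

20.8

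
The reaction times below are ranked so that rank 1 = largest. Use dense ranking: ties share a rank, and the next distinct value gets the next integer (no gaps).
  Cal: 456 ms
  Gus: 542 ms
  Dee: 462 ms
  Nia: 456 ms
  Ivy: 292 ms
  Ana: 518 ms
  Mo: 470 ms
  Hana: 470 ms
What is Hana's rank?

3

Sorted (descending): 542, 518, 470, 470, 462, 456, 456, 292
The 2 values of 470 share dense rank 3.
The 2 values of 456 share dense rank 5.
Remaining distinct values take the next consecutive integers.
Hana has value 470 ms → rank 3.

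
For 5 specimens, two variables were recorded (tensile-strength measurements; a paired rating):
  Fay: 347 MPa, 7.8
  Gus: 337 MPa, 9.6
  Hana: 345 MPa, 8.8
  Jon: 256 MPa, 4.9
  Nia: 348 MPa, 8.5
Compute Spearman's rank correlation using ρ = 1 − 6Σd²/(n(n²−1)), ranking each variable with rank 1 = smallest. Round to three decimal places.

Ranks of variable 1: 4, 2, 3, 1, 5
Ranks of variable 2: 2, 5, 4, 1, 3
d = r₁ − r₂: 2, -3, -1, 0, 2
d²: 4, 9, 1, 0, 4; Σd² = 18
ρ = 1 − 6·18/(5·24) = 1 − 108/120 = 0.100

0.100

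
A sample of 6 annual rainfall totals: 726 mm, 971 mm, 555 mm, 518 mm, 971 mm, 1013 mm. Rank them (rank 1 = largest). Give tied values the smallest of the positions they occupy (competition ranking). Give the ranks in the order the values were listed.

Sorted (descending): 1013, 971, 971, 726, 555, 518
The 2 values of 971 occupy positions 2–3 → each gets rank 2.

4, 2, 5, 6, 2, 1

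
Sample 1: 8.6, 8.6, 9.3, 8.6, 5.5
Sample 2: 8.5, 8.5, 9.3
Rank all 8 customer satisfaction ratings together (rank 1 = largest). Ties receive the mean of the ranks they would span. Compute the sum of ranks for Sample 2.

Sorted (descending): 9.3, 9.3, 8.6, 8.6, 8.6, 8.5, 8.5, 5.5
The 2 values of 9.3 occupy positions 1–2 → average rank (1+2)/2 = 1.5.
The 3 values of 8.6 occupy positions 3–5 → average rank 4.
The 2 values of 8.5 occupy positions 6–7 → average rank (6+7)/2 = 6.5.
Sample 2 values → pooled ranks: 8.5→6.5, 8.5→6.5, 9.3→1.5
Rank sum = 6.5 + 6.5 + 1.5 = 14.5

14.5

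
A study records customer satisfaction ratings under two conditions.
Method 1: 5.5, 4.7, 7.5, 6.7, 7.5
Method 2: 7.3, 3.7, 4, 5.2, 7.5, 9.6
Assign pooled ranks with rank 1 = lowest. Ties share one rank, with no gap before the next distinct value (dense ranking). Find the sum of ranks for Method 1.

Sorted (ascending): 3.7, 4, 4.7, 5.2, 5.5, 6.7, 7.3, 7.5, 7.5, 7.5, 9.6
The 3 values of 7.5 share dense rank 8.
Remaining distinct values take the next consecutive integers.
Method 1 values → pooled ranks: 5.5→5, 4.7→3, 7.5→8, 6.7→6, 7.5→8
Rank sum = 5 + 3 + 8 + 6 + 8 = 30

30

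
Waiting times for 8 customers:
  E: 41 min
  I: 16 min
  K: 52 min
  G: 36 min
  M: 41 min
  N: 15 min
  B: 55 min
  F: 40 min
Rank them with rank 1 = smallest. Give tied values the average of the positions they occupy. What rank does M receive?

Sorted (ascending): 15, 16, 36, 40, 41, 41, 52, 55
The 2 values of 41 occupy positions 5–6 → average rank (5+6)/2 = 5.5.
M has value 41 min → rank 5.5.

5.5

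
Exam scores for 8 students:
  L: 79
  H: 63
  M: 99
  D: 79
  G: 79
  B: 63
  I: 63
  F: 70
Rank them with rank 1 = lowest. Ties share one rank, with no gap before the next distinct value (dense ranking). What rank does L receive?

3

Sorted (ascending): 63, 63, 63, 70, 79, 79, 79, 99
The 3 values of 63 share dense rank 1.
The 3 values of 79 share dense rank 3.
Remaining distinct values take the next consecutive integers.
L has value 79 → rank 3.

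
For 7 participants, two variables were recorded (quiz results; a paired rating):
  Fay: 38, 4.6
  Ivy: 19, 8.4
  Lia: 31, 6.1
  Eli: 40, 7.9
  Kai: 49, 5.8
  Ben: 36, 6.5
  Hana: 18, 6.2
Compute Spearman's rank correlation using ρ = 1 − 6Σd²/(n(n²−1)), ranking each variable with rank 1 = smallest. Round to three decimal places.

Ranks of variable 1: 5, 2, 3, 6, 7, 4, 1
Ranks of variable 2: 1, 7, 3, 6, 2, 5, 4
d = r₁ − r₂: 4, -5, 0, 0, 5, -1, -3
d²: 16, 25, 0, 0, 25, 1, 9; Σd² = 76
ρ = 1 − 6·76/(7·48) = 1 − 456/336 = -0.357

-0.357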